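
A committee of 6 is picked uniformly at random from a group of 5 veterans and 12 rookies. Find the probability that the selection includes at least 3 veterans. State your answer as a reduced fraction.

1271/6188

There are C(17,6) = 12376 ways to choose the 6.
Favorable selections (at least 3 veterans): C(5,3)·C(12,3) + C(5,4)·C(12,2) + C(5,5)·C(12,1) = 2200 + 330 + 12 = 2542.
Probability = 2542/12376 = 1271/6188.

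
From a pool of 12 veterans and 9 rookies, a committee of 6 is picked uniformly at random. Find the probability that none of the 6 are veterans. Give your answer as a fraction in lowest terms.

1/646

There are C(21,6) = 54264 possible selections.
Selections with no veterans (all rookies): C(9,6) = 84.
Probability = 84/54264 = 1/646.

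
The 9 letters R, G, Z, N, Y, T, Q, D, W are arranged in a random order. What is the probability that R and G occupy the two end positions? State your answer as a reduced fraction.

1/36

There are 9! = 362880 arrangements.
Place R and G at the ends in 2 ways, arrange the remaining 7 in 7! = 5040 ways: 2·5040 = 10080.
Probability = 10080/362880 = 1/36.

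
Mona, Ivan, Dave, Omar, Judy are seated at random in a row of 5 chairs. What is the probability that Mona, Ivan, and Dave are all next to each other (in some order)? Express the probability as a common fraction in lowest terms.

3/10

There are 5! = 120 arrangements.
Treat the three as one block: 3! placements × 3! orders within the block = 6·6 = 36.
Probability = 36/120 = 3/10.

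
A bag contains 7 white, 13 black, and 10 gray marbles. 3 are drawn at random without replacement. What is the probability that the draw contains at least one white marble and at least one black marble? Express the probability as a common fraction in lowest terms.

There are C(30,3) = 4060 possible draws.
By inclusion-exclusion on the complements, draws missing all white or all black: C(23,3) + C(17,3) − C(10,3) = 1771 + 680 − 120 = 2331.
So draws with at least one of each: 4060 − 2331 = 1729, probability 1729/4060 = 247/580.

247/580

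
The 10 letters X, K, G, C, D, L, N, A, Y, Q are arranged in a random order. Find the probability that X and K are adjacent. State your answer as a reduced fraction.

1/5

There are 10! = 3628800 arrangements.
Treat X and K as a block: 9! arrangements of the blocks × 2 orders within the block = 2·362880 = 725760.
Probability = 725760/3628800 = 1/5.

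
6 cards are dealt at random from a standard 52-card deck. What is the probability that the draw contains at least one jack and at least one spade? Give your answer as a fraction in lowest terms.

6772177/20358520

There are C(52,6) = 20358520 possible draws.
By inclusion-exclusion on the complements, draws missing all jacks or all spades: C(48,6) + C(39,6) − C(36,6) = 12271512 + 3262623 − 1947792 = 13586343.
So draws with at least one of each: 20358520 − 13586343 = 6772177, probability 6772177/20358520.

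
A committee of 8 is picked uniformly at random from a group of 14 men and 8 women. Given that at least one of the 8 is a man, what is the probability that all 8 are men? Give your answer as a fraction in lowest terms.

3003/319769

Work in counts. Selections with at least one man: C(22,8) − C(8,8) = 319770 − 1 = 319769.
Of those, selections where all 8 are men: C(14,8) = 3003.
Conditional probability = 3003/319769.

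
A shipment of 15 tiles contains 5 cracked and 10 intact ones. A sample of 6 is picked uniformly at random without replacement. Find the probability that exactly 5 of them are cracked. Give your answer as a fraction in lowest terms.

There are C(15,6) = 5005 ways to choose 6 from 15.
Selections with exactly 5 cracked: choose 5 of the 5 cracked and 1 of the 10 intact, C(5,5)·C(10,1) = 1·10 = 10.
Probability = 10/5005 = 2/1001.

2/1001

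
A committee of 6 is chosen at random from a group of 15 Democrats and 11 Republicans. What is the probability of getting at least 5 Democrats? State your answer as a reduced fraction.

19/115

There are C(26,6) = 230230 ways to choose the 6.
Favorable selections (at least 5 Democrats): C(15,5)·C(11,1) + C(15,6)·C(11,0) = 33033 + 5005 = 38038.
Probability = 38038/230230 = 19/115.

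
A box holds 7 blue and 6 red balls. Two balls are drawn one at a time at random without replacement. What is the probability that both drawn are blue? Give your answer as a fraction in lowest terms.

Multiply the conditional probabilities at each draw: 7/13 · 6/12 = 42/156 = 7/26.

7/26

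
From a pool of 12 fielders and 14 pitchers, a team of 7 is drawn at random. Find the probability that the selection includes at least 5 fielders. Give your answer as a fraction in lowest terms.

3/23

There are C(26,7) = 657800 ways to choose the 7.
Favorable selections (at least 5 fielders): C(12,5)·C(14,2) + C(12,6)·C(14,1) + C(12,7)·C(14,0) = 72072 + 12936 + 792 = 85800.
Probability = 85800/657800 = 3/23.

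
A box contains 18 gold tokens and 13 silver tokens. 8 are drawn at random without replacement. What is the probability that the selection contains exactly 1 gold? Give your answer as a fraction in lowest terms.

88/22475

Total number of selections: C(31,8) = 7888725.
Selections with exactly 1 gold: choose 1 of the 18 gold and 7 of the 13 silver, C(18,1)·C(13,7) = 18·1716 = 30888.
Probability = 30888/7888725 = 88/22475.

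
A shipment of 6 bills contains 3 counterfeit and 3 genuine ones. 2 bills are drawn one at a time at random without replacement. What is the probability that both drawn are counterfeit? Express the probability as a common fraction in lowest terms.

1/5

Multiply the conditional probabilities at each draw: 3/6 · 2/5 = 6/30 = 1/5.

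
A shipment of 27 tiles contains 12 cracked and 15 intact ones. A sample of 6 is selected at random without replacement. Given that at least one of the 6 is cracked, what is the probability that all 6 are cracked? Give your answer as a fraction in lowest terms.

84/26455

Work in counts. Selections with at least one cracked: C(27,6) − C(15,6) = 296010 − 5005 = 291005.
Of those, selections where all 6 are cracked: C(12,6) = 924.
Conditional probability = 924/291005 = 84/26455.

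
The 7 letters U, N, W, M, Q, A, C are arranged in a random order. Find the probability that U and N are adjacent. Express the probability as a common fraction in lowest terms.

There are 7! = 5040 arrangements.
Treat U and N as a block: 6! arrangements of the blocks × 2 orders within the block = 2·720 = 1440.
Probability = 1440/5040 = 2/7.

2/7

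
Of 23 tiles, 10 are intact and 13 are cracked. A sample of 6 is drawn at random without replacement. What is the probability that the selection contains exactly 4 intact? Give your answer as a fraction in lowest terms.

The sample space is all 6-subsets of the 23: C(23,6) = 100947.
Selections with exactly 4 intact: choose 4 of the 10 intact and 2 of the 13 cracked, C(10,4)·C(13,2) = 210·78 = 16380.
Probability = 16380/100947 = 780/4807.

780/4807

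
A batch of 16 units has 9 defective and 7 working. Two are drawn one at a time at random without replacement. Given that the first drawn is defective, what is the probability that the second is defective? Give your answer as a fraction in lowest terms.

8/15

After removing one defective, 15 remain: 8 defective and 7 working.
So the probability the next is defective is 8/15.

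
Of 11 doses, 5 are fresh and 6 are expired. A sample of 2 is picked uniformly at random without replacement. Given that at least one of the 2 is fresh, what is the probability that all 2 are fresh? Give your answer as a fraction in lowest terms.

1/4

Work in counts. Selections with at least one fresh: C(11,2) − C(6,2) = 55 − 15 = 40.
Of those, selections where all 2 are fresh: C(5,2) = 10.
Conditional probability = 10/40 = 1/4.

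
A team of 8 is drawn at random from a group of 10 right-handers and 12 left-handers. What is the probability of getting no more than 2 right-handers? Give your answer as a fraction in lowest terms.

Total selections: C(22,8) = 319770.
Favorable selections (no more than 2 right-handers): C(10,0)·C(12,8) + C(10,1)·C(12,7) + C(10,2)·C(12,6) = 495 + 7920 + 41580 = 49995.
Probability = 49995/319770 = 101/646.

101/646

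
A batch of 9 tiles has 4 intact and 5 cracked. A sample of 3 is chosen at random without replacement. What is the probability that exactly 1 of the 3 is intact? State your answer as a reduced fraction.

10/21

Total number of selections: C(9,3) = 84.
Selections with exactly 1 intact: choose 1 of the 4 intact and 2 of the 5 cracked, C(4,1)·C(5,2) = 4·10 = 40.
Probability = 40/84 = 10/21.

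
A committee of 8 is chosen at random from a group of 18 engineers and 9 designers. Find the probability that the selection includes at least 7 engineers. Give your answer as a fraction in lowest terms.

2822/18975

There are C(27,8) = 2220075 ways to choose the 8.
Favorable selections (at least 7 engineers): C(18,7)·C(9,1) + C(18,8)·C(9,0) = 286416 + 43758 = 330174.
Probability = 330174/2220075 = 2822/18975.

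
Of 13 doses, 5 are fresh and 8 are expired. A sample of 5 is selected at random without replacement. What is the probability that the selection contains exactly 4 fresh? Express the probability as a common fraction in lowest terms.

There are C(13,5) = 1287 ways to choose 5 from 13.
Selections with exactly 4 fresh: choose 4 of the 5 fresh and 1 of the 8 expired, C(5,4)·C(8,1) = 5·8 = 40.
Probability = 40/1287.

40/1287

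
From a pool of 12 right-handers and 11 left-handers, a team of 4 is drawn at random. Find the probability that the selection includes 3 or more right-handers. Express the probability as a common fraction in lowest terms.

53/161

Total selections: C(23,4) = 8855.
Favorable selections (3 or more right-handers): C(12,3)·C(11,1) + C(12,4)·C(11,0) = 2420 + 495 = 2915.
Probability = 2915/8855 = 53/161.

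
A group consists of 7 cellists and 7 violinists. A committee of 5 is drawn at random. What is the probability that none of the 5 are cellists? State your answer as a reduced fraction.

3/286

There are C(14,5) = 2002 possible selections.
Selections with no cellists (all violinists): C(7,5) = 21.
Probability = 21/2002 = 3/286.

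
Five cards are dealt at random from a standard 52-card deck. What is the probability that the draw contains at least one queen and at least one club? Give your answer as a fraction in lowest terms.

There are C(52,5) = 2598960 possible draws.
By inclusion-exclusion on the complements, draws missing all queens or all clubs: C(48,5) + C(39,5) − C(36,5) = 1712304 + 575757 − 376992 = 1911069.
So draws with at least one of each: 2598960 − 1911069 = 687891, probability 687891/2598960 = 229297/866320.

229297/866320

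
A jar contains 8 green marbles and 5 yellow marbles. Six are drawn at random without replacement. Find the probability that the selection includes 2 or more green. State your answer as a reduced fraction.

427/429

There are C(13,6) = 1716 ways to choose the 6.
The complement is exactly 1 green: C(8,1)·C(5,5) = 8.
Probability = 1 − 8/1716 = 1708/1716 = 427/429.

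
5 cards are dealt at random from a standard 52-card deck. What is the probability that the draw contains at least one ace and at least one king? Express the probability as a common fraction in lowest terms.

6509/64974

There are C(52,5) = 2598960 possible draws.
By inclusion-exclusion on the complements, draws missing all aces or all kings: C(48,5) + C(48,5) − C(44,5) = 1712304 + 1712304 − 1086008 = 2338600.
So draws with at least one of each: 2598960 − 2338600 = 260360, probability 260360/2598960 = 6509/64974.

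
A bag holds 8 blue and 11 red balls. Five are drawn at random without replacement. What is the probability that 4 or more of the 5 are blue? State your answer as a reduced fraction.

There are C(19,5) = 11628 ways to choose the 5.
Favorable selections (4 or more blue): C(8,4)·C(11,1) + C(8,5)·C(11,0) = 770 + 56 = 826.
Probability = 826/11628 = 413/5814.

413/5814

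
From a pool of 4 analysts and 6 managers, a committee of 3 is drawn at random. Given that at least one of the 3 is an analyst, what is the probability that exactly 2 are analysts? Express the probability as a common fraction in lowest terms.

9/25

Work in counts. Selections with at least one analyst: C(10,3) − C(6,3) = 120 − 20 = 100.
Of those, selections where exactly 2 are analysts: C(4,2)·C(6,1) = 6·6 = 36.
Conditional probability = 36/100 = 9/25.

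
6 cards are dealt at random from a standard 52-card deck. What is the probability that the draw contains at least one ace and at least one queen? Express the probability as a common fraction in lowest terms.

718637/5089630

There are C(52,6) = 20358520 possible draws.
By inclusion-exclusion on the complements, draws missing all aces or all queens: C(48,6) + C(48,6) − C(44,6) = 12271512 + 12271512 − 7059052 = 17483972.
So draws with at least one of each: 20358520 − 17483972 = 2874548, probability 2874548/20358520 = 718637/5089630.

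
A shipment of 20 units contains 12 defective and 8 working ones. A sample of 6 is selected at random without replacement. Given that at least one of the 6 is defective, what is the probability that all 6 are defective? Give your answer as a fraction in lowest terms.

Work in counts. Selections with at least one defective: C(20,6) − C(8,6) = 38760 − 28 = 38732.
Of those, selections where all 6 are defective: C(12,6) = 924.
Conditional probability = 924/38732 = 231/9683.

231/9683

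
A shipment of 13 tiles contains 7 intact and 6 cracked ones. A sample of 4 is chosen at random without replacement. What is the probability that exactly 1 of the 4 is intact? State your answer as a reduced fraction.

Total number of selections: C(13,4) = 715.
Selections with exactly 1 intact: choose 1 of the 7 intact and 3 of the 6 cracked, C(7,1)·C(6,3) = 7·20 = 140.
Probability = 140/715 = 28/143.

28/143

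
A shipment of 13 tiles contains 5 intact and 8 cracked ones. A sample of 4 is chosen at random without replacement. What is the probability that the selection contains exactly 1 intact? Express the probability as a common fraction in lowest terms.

56/143

The sample space is all 4-subsets of the 13: C(13,4) = 715.
Selections with exactly 1 intact: choose 1 of the 5 intact and 3 of the 8 cracked, C(5,1)·C(8,3) = 5·56 = 280.
Probability = 280/715 = 56/143.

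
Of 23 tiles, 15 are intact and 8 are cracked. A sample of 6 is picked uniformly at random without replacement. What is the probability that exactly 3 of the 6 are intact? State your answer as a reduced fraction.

3640/14421

Total number of selections: C(23,6) = 100947.
Selections with exactly 3 intact: choose 3 of the 15 intact and 3 of the 8 cracked, C(15,3)·C(8,3) = 455·56 = 25480.
Probability = 25480/100947 = 3640/14421.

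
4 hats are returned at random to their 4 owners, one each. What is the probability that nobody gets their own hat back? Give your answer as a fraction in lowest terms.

3/8

There are 4! = 24 assignments.
By inclusion-exclusion, assignments with no fixed points: C(4,0)·4! − C(4,1)·3! + C(4,2)·2! − C(4,3)·1! + C(4,4)·0! = 9.
Probability = 9/24 = 3/8.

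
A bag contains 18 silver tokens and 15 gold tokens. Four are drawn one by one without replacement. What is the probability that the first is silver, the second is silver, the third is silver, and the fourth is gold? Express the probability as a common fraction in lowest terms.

51/682

Multiply the conditional probabilities at each draw: 18/33 · 17/32 · 16/31 · 15/30 = 73440/982080 = 51/682.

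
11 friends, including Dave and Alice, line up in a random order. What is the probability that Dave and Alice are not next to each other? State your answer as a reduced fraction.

There are 11! = 39916800 arrangements.
Arrangements with Dave and Alice adjacent: 2·10! = 7257600.
So not adjacent: 39916800 − 7257600 = 32659200, probability 32659200/39916800 = 9/11.

9/11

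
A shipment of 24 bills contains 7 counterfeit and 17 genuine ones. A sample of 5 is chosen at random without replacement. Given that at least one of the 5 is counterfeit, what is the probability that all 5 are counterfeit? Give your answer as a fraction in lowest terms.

3/5188

Work in counts. Selections with at least one counterfeit: C(24,5) − C(17,5) = 42504 − 6188 = 36316.
Of those, selections where all 5 are counterfeit: C(7,5) = 21.
Conditional probability = 21/36316 = 3/5188.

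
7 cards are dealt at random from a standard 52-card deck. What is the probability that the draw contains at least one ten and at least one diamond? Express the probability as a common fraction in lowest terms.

There are C(52,7) = 133784560 possible draws.
By inclusion-exclusion on the complements, draws missing all tens or all diamonds: C(48,7) + C(39,7) − C(36,7) = 73629072 + 15380937 − 8347680 = 80662329.
So draws with at least one of each: 133784560 − 80662329 = 53122231, probability 53122231/133784560.

53122231/133784560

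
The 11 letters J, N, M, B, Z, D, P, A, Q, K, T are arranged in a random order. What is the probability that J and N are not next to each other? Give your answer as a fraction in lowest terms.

There are 11! = 39916800 arrangements.
Arrangements with J and N adjacent: 2·10! = 7257600.
So not adjacent: 39916800 − 7257600 = 32659200, probability 32659200/39916800 = 9/11.

9/11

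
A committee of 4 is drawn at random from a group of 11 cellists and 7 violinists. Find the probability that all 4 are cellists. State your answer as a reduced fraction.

11/102

There are C(18,4) = 3060 possible selections.
Selections with all cellists: C(11,4) = 330.
Probability = 330/3060 = 11/102.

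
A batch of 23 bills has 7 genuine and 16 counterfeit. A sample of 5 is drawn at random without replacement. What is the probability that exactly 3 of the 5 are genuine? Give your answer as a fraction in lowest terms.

600/4807

There are C(23,5) = 33649 ways to choose 5 from 23.
Selections with exactly 3 genuine: choose 3 of the 7 genuine and 2 of the 16 counterfeit, C(7,3)·C(16,2) = 35·120 = 4200.
Probability = 4200/33649 = 600/4807.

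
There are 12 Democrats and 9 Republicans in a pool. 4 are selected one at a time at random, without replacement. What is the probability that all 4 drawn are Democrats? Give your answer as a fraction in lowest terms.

Multiply the conditional probabilities at each draw: 12/21 · 11/20 · 10/19 · 9/18 = 11880/143640 = 11/133.

11/133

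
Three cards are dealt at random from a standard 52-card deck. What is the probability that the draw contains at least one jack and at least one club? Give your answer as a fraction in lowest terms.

33/260

There are C(52,3) = 22100 possible draws.
By inclusion-exclusion on the complements, draws missing all jacks or all clubs: C(48,3) + C(39,3) − C(36,3) = 17296 + 9139 − 7140 = 19295.
So draws with at least one of each: 22100 − 19295 = 2805, probability 2805/22100 = 33/260.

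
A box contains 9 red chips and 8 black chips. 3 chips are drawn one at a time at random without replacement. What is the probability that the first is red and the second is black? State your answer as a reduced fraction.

Multiply the conditional probabilities at each draw: 9/17 · 8/16 = 72/272 = 9/34.

9/34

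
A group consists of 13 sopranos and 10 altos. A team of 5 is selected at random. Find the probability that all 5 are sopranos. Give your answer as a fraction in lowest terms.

117/3059

There are C(23,5) = 33649 possible selections.
Selections with all sopranos: C(13,5) = 1287.
Probability = 1287/33649 = 117/3059.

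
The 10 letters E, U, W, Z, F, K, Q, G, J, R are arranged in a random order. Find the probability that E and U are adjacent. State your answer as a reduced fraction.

There are 10! = 3628800 arrangements.
Treat E and U as a block: 9! arrangements of the blocks × 2 orders within the block = 2·362880 = 725760.
Probability = 725760/3628800 = 1/5.

1/5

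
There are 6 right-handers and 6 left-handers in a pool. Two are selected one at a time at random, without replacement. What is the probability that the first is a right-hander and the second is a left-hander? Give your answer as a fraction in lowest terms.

3/11

Multiply the conditional probabilities at each draw: 6/12 · 6/11 = 36/132 = 3/11.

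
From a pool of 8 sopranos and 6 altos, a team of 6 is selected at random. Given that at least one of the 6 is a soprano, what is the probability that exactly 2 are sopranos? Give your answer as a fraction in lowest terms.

Work in counts. Selections with at least one soprano: C(14,6) − C(6,6) = 3003 − 1 = 3002.
Of those, selections where exactly 2 are sopranos: C(8,2)·C(6,4) = 28·15 = 420.
Conditional probability = 420/3002 = 210/1501.

210/1501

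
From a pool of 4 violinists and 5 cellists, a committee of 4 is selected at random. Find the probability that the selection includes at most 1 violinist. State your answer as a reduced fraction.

Total selections: C(9,4) = 126.
Favorable selections (at most 1 violinist): C(4,0)·C(5,4) + C(4,1)·C(5,3) = 5 + 40 = 45.
Probability = 45/126 = 5/14.

5/14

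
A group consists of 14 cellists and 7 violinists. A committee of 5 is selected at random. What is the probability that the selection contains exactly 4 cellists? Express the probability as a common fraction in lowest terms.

Total number of selections: C(21,5) = 20349.
Selections with exactly 4 cellists: choose 4 of the 14 cellists and 1 of the 7 violinists, C(14,4)·C(7,1) = 1001·7 = 7007.
Probability = 7007/20349 = 1001/2907.

1001/2907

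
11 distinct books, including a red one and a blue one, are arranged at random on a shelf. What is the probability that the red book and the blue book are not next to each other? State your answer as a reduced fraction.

There are 11! = 39916800 arrangements.
Arrangements with the red book and the blue book adjacent: 2·10! = 7257600.
So not adjacent: 39916800 − 7257600 = 32659200, probability 32659200/39916800 = 9/11.

9/11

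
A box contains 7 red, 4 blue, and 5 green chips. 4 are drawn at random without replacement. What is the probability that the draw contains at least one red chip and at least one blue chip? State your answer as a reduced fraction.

There are C(16,4) = 1820 possible draws.
By inclusion-exclusion on the complements, draws missing all red or all blue: C(9,4) + C(12,4) − C(5,4) = 126 + 495 − 5 = 616.
So draws with at least one of each: 1820 − 616 = 1204, probability 1204/1820 = 43/65.

43/65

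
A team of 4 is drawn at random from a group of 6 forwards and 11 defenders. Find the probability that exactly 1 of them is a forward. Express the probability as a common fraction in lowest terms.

99/238

There are C(17,4) = 2380 ways to choose 4 from 17.
Selections with exactly 1 forward: choose 1 of the 6 forwards and 3 of the 11 defenders, C(6,1)·C(11,3) = 6·165 = 990.
Probability = 990/2380 = 99/238.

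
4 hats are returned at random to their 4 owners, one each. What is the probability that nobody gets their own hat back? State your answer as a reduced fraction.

3/8

There are 4! = 24 assignments.
By inclusion-exclusion, assignments with no fixed points: C(4,0)·4! − C(4,1)·3! + C(4,2)·2! − C(4,3)·1! + C(4,4)·0! = 9.
Probability = 9/24 = 3/8.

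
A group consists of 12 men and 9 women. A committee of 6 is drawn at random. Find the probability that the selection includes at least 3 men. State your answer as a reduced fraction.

264/323

Total selections: C(21,6) = 54264.
Favorable selections (at least 3 men): C(12,3)·C(9,3) + C(12,4)·C(9,2) + C(12,5)·C(9,1) + C(12,6)·C(9,0) = 18480 + 17820 + 7128 + 924 = 44352.
Probability = 44352/54264 = 264/323.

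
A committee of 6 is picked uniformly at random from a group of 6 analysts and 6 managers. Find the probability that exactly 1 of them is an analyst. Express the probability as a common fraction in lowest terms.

Total number of selections: C(12,6) = 924.
Selections with exactly 1 analyst: choose 1 of the 6 analysts and 5 of the 6 managers, C(6,1)·C(6,5) = 6·6 = 36.
Probability = 36/924 = 3/77.

3/77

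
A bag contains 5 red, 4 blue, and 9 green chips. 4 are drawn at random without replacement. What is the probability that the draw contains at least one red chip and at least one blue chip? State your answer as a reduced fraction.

49/102

There are C(18,4) = 3060 possible draws.
By inclusion-exclusion on the complements, draws missing all red or all blue: C(13,4) + C(14,4) − C(9,4) = 715 + 1001 − 126 = 1590.
So draws with at least one of each: 3060 − 1590 = 1470, probability 1470/3060 = 49/102.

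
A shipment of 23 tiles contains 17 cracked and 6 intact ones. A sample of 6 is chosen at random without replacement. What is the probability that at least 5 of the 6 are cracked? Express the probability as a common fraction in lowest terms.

Total selections: C(23,6) = 100947.
Favorable selections (at least 5 cracked): C(17,5)·C(6,1) + C(17,6)·C(6,0) = 37128 + 12376 = 49504.
Probability = 49504/100947 = 7072/14421.

7072/14421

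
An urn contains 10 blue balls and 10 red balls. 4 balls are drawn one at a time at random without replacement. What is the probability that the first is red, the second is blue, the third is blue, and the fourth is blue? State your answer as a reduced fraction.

20/323

Multiply the conditional probabilities at each draw: 10/20 · 10/19 · 9/18 · 8/17 = 7200/116280 = 20/323.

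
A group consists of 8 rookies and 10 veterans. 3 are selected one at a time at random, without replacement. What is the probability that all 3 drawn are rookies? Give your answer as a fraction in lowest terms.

7/102

Multiply the conditional probabilities at each draw: 8/18 · 7/17 · 6/16 = 336/4896 = 7/102.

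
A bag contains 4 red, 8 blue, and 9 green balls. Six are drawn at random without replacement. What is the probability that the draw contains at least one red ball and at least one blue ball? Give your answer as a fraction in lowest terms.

There are C(21,6) = 54264 possible draws.
By inclusion-exclusion on the complements, draws missing all red or all blue: C(17,6) + C(13,6) − C(9,6) = 12376 + 1716 − 84 = 14008.
So draws with at least one of each: 54264 − 14008 = 40256, probability 40256/54264 = 296/399.

296/399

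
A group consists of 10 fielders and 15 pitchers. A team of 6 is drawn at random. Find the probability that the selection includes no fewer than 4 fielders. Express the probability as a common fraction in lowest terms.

186/1265

Total selections: C(25,6) = 177100.
Favorable selections (no fewer than 4 fielders): C(10,4)·C(15,2) + C(10,5)·C(15,1) + C(10,6)·C(15,0) = 22050 + 3780 + 210 = 26040.
Probability = 26040/177100 = 186/1265.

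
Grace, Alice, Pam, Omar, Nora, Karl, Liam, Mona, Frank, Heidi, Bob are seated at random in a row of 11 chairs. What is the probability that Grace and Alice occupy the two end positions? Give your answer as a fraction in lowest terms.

1/55

There are 11! = 39916800 arrangements.
Place Grace and Alice at the ends in 2 ways, arrange the remaining 9 in 9! = 362880 ways: 2·362880 = 725760.
Probability = 725760/39916800 = 1/55.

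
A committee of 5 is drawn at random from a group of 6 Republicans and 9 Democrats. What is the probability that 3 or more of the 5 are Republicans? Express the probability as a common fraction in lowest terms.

41/143

Total selections: C(15,5) = 3003.
Favorable selections (3 or more Republicans): C(6,3)·C(9,2) + C(6,4)·C(9,1) + C(6,5)·C(9,0) = 720 + 135 + 6 = 861.
Probability = 861/3003 = 41/143.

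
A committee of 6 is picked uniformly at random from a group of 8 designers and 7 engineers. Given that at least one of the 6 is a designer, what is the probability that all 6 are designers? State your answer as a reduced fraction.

2/357

Work in counts. Selections with at least one designer: C(15,6) − C(7,6) = 5005 − 7 = 4998.
Of those, selections where all 6 are designers: C(8,6) = 28.
Conditional probability = 28/4998 = 2/357.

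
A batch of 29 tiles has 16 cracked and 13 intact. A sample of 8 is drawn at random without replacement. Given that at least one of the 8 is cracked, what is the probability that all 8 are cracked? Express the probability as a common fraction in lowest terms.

Work in counts. Selections with at least one cracked: C(29,8) − C(13,8) = 4292145 − 1287 = 4290858.
Of those, selections where all 8 are cracked: C(16,8) = 12870.
Conditional probability = 12870/4290858 = 5/1667.

5/1667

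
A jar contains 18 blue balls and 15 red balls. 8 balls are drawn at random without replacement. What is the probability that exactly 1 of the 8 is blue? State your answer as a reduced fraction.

15/1798

There are C(33,8) = 13884156 ways to choose 8 from 33.
Selections with exactly 1 blue: choose 1 of the 18 blue and 7 of the 15 red, C(18,1)·C(15,7) = 18·6435 = 115830.
Probability = 115830/13884156 = 15/1798.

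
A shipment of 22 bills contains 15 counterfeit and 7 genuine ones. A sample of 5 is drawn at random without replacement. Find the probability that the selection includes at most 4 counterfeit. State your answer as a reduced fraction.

101/114

Total selections: C(22,5) = 26334.
The complement is exactly 5 counterfeit: C(15,5)·C(7,0) = 3003.
Probability = 1 − 3003/26334 = 23331/26334 = 101/114.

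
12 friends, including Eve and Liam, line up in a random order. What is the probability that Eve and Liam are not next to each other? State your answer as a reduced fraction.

There are 12! = 479001600 arrangements.
Arrangements with Eve and Liam adjacent: 2·11! = 79833600.
So not adjacent: 479001600 − 79833600 = 399168000, probability 399168000/479001600 = 5/6.

5/6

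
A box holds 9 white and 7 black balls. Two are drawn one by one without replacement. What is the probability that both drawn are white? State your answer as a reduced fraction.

Multiply the conditional probabilities at each draw: 9/16 · 8/15 = 72/240 = 3/10.

3/10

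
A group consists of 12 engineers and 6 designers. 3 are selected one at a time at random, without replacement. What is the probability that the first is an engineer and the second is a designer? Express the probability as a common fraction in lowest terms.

4/17

Multiply the conditional probabilities at each draw: 12/18 · 6/17 = 72/306 = 4/17.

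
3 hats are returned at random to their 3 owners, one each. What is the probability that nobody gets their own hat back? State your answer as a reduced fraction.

1/3

There are 3! = 6 assignments.
By inclusion-exclusion, assignments with no fixed points: C(3,0)·3! − C(3,1)·2! + C(3,2)·1! − C(3,3)·0! = 2.
Probability = 2/6 = 1/3.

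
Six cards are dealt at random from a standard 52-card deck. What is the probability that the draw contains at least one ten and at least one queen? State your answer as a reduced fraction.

718637/5089630

There are C(52,6) = 20358520 possible draws.
By inclusion-exclusion on the complements, draws missing all tens or all queens: C(48,6) + C(48,6) − C(44,6) = 12271512 + 12271512 − 7059052 = 17483972.
So draws with at least one of each: 20358520 − 17483972 = 2874548, probability 2874548/20358520 = 718637/5089630.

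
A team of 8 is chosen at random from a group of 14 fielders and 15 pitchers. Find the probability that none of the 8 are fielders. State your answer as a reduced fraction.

1/667

There are C(29,8) = 4292145 possible selections.
Selections with no fielders (all pitchers): C(15,8) = 6435.
Probability = 6435/4292145 = 1/667.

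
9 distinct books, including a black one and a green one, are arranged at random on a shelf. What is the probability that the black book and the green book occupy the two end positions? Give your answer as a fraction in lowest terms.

There are 9! = 362880 arrangements.
Place the black book and the green book at the ends in 2 ways, arrange the remaining 7 in 7! = 5040 ways: 2·5040 = 10080.
Probability = 10080/362880 = 1/36.

1/36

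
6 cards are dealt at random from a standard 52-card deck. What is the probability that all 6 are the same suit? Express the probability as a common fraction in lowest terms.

66/195755

There are C(52,6) = 20358520 possible 6-card hands.
Hands of one suit: 4 suits × C(13,6) = 4·1716 = 6864.
Probability = 6864/20358520 = 66/195755.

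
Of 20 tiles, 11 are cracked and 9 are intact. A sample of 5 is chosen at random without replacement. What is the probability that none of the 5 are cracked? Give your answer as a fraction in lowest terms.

There are C(20,5) = 15504 possible selections.
Selections with no cracked (all intact): C(9,5) = 126.
Probability = 126/15504 = 21/2584.

21/2584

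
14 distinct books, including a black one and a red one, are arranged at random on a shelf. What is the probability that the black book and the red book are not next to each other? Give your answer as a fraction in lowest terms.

6/7

There are 14! = 87178291200 arrangements.
Arrangements with the black book and the red book adjacent: 2·13! = 12454041600.
So not adjacent: 87178291200 − 12454041600 = 74724249600, probability 74724249600/87178291200 = 6/7.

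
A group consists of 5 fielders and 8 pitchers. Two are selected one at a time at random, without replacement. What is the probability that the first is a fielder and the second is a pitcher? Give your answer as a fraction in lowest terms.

Multiply the conditional probabilities at each draw: 5/13 · 8/12 = 40/156 = 10/39.

10/39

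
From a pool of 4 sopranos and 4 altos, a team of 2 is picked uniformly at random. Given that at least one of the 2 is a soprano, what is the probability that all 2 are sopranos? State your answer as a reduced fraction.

Work in counts. Selections with at least one soprano: C(8,2) − C(4,2) = 28 − 6 = 22.
Of those, selections where all 2 are sopranos: C(4,2) = 6.
Conditional probability = 6/22 = 3/11.

3/11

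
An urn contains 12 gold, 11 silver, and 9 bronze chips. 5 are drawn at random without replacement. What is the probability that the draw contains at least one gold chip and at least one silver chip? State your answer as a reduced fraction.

165649/201376

There are C(32,5) = 201376 possible draws.
By inclusion-exclusion on the complements, draws missing all gold or all silver: C(20,5) + C(21,5) − C(9,5) = 15504 + 20349 − 126 = 35727.
So draws with at least one of each: 201376 − 35727 = 165649, probability 165649/201376.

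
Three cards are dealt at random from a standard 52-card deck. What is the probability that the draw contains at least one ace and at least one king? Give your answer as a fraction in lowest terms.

188/5525

There are C(52,3) = 22100 possible draws.
By inclusion-exclusion on the complements, draws missing all aces or all kings: C(48,3) + C(48,3) − C(44,3) = 17296 + 17296 − 13244 = 21348.
So draws with at least one of each: 22100 − 21348 = 752, probability 752/22100 = 188/5525.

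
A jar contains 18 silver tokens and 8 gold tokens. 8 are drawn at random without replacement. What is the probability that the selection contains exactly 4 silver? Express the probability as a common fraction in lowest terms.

Total number of selections: C(26,8) = 1562275.
Selections with exactly 4 silver: choose 4 of the 18 silver and 4 of the 8 gold, C(18,4)·C(8,4) = 3060·70 = 214200.
Probability = 214200/1562275 = 8568/62491.

8568/62491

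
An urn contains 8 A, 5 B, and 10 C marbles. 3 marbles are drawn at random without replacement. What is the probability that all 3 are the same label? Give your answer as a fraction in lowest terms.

There are C(23,3) = 1771 ways to draw 3 marbles.
All same label: C(8,3) + C(5,3) + C(10,3) = 56 + 10 + 120 = 186.
Probability = 186/1771.

186/1771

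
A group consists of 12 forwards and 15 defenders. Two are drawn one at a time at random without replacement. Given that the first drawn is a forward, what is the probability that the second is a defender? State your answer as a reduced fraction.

After removing one forward, 26 remain: 11 forwards and 15 defenders.
So the probability the next is a defender is 15/26.

15/26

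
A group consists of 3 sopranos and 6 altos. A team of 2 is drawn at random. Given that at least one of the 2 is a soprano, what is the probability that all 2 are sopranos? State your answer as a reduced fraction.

1/7

Work in counts. Selections with at least one soprano: C(9,2) − C(6,2) = 36 − 15 = 21.
Of those, selections where all 2 are sopranos: C(3,2) = 3.
Conditional probability = 3/21 = 1/7.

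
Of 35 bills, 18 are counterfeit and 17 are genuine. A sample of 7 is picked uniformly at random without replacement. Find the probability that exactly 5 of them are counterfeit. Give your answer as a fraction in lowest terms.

Total number of selections: C(35,7) = 6724520.
Selections with exactly 5 counterfeit: choose 5 of the 18 counterfeit and 2 of the 17 genuine, C(18,5)·C(17,2) = 8568·136 = 1165248.
Probability = 1165248/6724520 = 8568/49445.

8568/49445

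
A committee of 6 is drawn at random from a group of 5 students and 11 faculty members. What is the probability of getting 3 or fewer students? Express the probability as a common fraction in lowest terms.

27/28

There are C(16,6) = 8008 ways to choose the 6.
Count the complement (more than 3 students): C(5,4)·C(11,2) + C(5,5)·C(11,1) = 275 + 11 = 286.
Probability = 1 − 286/8008 = 7722/8008 = 27/28.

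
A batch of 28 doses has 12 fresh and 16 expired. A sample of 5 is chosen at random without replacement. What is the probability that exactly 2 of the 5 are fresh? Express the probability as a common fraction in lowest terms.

44/117

Total number of selections: C(28,5) = 98280.
Selections with exactly 2 fresh: choose 2 of the 12 fresh and 3 of the 16 expired, C(12,2)·C(16,3) = 66·560 = 36960.
Probability = 36960/98280 = 44/117.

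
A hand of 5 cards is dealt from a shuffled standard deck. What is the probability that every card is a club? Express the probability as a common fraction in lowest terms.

There are C(52,5) = 2598960 possible 5-card hands.
Hands that are all clubs: C(13,5) = 1287.
Probability = 1287/2598960 = 33/66640.

33/66640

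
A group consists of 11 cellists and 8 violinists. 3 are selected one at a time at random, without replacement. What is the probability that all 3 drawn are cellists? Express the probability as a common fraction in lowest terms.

55/323

Multiply the conditional probabilities at each draw: 11/19 · 10/18 · 9/17 = 990/5814 = 55/323.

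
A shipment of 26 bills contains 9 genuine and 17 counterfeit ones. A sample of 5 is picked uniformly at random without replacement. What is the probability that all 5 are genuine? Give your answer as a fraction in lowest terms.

There are C(26,5) = 65780 possible selections.
Selections with all genuine: C(9,5) = 126.
Probability = 126/65780 = 63/32890.

63/32890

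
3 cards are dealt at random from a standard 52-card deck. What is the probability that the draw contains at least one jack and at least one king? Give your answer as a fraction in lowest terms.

188/5525

There are C(52,3) = 22100 possible draws.
By inclusion-exclusion on the complements, draws missing all jacks or all kings: C(48,3) + C(48,3) − C(44,3) = 17296 + 17296 − 13244 = 21348.
So draws with at least one of each: 22100 − 21348 = 752, probability 752/22100 = 188/5525.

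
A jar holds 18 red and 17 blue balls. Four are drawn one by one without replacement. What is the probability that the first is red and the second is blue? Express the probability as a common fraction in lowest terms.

9/35

Multiply the conditional probabilities at each draw: 18/35 · 17/34 = 306/1190 = 9/35.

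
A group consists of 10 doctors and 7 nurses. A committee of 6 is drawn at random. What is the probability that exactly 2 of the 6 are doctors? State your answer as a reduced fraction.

225/1768

The sample space is all 6-subsets of the 17: C(17,6) = 12376.
Selections with exactly 2 doctors: choose 2 of the 10 doctors and 4 of the 7 nurses, C(10,2)·C(7,4) = 45·35 = 1575.
Probability = 1575/12376 = 225/1768.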